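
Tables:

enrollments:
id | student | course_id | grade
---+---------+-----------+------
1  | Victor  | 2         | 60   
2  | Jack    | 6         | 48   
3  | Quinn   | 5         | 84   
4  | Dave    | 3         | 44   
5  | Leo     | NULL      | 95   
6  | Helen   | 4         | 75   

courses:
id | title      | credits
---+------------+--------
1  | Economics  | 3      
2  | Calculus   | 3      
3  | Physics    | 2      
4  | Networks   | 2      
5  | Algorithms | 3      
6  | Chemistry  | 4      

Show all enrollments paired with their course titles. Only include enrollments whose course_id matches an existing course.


INNER JOIN keeps only enrollments rows whose course_id matches an id in courses. Walk through each enrollment:
  - enrollment 1 (Victor): course_id=2 -> matches Calculus
  - enrollment 2 (Jack): course_id=6 -> matches Chemistry
  - enrollment 3 (Quinn): course_id=5 -> matches Algorithms
  - enrollment 4 (Dave): course_id=3 -> matches Physics
  - enrollment 5 (Leo): course_id=NULL, no match -> dropped
  - enrollment 6 (Helen): course_id=4 -> matches Networks
So 1 of 6 rows is dropped.

SQL:
SELECT a.student, b.title AS course
FROM enrollments a
INNER JOIN courses b ON a.course_id = b.id

Result:
student | course    
--------+-----------
Victor  | Calculus  
Jack    | Chemistry 
Quinn   | Algorithms
Dave    | Physics   
Helen   | Networks  


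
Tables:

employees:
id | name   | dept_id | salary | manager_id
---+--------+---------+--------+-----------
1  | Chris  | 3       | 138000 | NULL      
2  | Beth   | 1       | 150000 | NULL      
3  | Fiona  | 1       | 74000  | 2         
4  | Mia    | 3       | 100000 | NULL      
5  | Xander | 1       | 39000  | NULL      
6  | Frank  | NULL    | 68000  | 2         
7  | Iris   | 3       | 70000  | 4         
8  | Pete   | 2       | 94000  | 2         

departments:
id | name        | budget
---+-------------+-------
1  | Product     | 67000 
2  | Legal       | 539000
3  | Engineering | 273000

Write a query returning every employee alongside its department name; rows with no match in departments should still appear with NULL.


LEFT JOIN keeps every row from employees (the left table); where dept_id has no match in departments, the department columns become NULL. Walk through each employee:
  - employee 1 (Chris): dept_id=3 -> matches Engineering
  - employee 2 (Beth): dept_id=1 -> matches Product
  - employee 3 (Fiona): dept_id=1 -> matches Product
  - employee 4 (Mia): dept_id=3 -> matches Engineering
  - employee 5 (Xander): dept_id=1 -> matches Product
  - employee 6 (Frank): dept_id=NULL, no match -> kept with NULL
  - employee 7 (Iris): dept_id=3 -> matches Engineering
  - employee 8 (Pete): dept_id=2 -> matches Legal
All 8 rows appear; 1 has NULL department.

SQL:
SELECT a.name, b.name AS department
FROM employees a
LEFT JOIN departments b ON a.dept_id = b.id

Result:
name   | department 
-------+------------
Chris  | Engineering
Beth   | Product    
Fiona  | Product    
Mia    | Engineering
Xander | Product    
Frank  | NULL       
Iris   | Engineering
Pete   | Legal      


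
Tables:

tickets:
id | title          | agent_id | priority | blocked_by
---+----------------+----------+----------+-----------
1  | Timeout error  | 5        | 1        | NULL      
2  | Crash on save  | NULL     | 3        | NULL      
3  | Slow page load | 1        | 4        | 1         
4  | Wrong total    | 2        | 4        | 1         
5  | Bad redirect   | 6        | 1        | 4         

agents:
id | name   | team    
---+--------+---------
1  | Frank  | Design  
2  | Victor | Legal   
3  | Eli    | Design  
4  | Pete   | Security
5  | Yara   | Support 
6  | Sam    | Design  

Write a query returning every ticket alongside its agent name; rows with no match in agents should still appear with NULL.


LEFT JOIN keeps every row from tickets (the left table); where agent_id has no match in agents, the agent columns become NULL. Walk through each ticket:
  - ticket 1 (Timeout error): agent_id=5 -> matches Yara
  - ticket 2 (Crash on save): agent_id=NULL, no match -> kept with NULL
  - ticket 3 (Slow page load): agent_id=1 -> matches Frank
  - ticket 4 (Wrong total): agent_id=2 -> matches Victor
  - ticket 5 (Bad redirect): agent_id=6 -> matches Sam
All 5 rows appear; 1 has NULL agent.

SQL:
SELECT a.title, b.name AS agent
FROM tickets a
LEFT JOIN agents b ON a.agent_id = b.id

Result:
title          | agent 
---------------+-------
Timeout error  | Yara  
Crash on save  | NULL  
Slow page load | Frank 
Wrong total    | Victor
Bad redirect   | Sam   


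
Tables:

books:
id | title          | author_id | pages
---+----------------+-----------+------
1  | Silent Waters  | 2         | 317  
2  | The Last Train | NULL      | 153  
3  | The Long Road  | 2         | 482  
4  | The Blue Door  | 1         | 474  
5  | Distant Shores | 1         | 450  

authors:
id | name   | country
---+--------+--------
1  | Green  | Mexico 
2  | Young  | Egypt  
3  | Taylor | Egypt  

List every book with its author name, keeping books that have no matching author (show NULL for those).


LEFT JOIN keeps every row from books (the left table); where author_id has no match in authors, the author columns become NULL. Walk through each book:
  - book 1 (Silent Waters): author_id=2 -> matches Young
  - book 2 (The Last Train): author_id=NULL, no match -> kept with NULL
  - book 3 (The Long Road): author_id=2 -> matches Young
  - book 4 (The Blue Door): author_id=1 -> matches Green
  - book 5 (Distant Shores): author_id=1 -> matches Green
All 5 rows appear; 1 has NULL author.

SQL:
SELECT a.title, b.name AS author
FROM books a
LEFT JOIN authors b ON a.author_id = b.id

Result:
title          | author
---------------+-------
Silent Waters  | Young 
The Last Train | NULL  
The Long Road  | Young 
The Blue Door  | Green 
Distant Shores | Green 


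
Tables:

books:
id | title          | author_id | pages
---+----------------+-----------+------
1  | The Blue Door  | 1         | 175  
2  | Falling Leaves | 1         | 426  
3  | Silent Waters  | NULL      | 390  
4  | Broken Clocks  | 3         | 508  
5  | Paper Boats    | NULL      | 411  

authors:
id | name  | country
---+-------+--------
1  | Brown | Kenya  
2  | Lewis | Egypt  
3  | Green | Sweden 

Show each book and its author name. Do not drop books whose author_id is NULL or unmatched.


LEFT JOIN keeps every row from books (the left table); where author_id has no match in authors, the author columns become NULL. Walk through each book:
  - book 1 (The Blue Door): author_id=1 -> matches Brown
  - book 2 (Falling Leaves): author_id=1 -> matches Brown
  - book 3 (Silent Waters): author_id=NULL, no match -> kept with NULL
  - book 4 (Broken Clocks): author_id=3 -> matches Green
  - book 5 (Paper Boats): author_id=NULL, no match -> kept with NULL
All 5 rows appear; 2 have NULL author.

SQL:
SELECT a.title, b.name AS author
FROM books a
LEFT JOIN authors b ON a.author_id = b.id

Result:
title          | author
---------------+-------
The Blue Door  | Brown 
Falling Leaves | Brown 
Silent Waters  | NULL  
Broken Clocks  | Green 
Paper Boats    | NULL  


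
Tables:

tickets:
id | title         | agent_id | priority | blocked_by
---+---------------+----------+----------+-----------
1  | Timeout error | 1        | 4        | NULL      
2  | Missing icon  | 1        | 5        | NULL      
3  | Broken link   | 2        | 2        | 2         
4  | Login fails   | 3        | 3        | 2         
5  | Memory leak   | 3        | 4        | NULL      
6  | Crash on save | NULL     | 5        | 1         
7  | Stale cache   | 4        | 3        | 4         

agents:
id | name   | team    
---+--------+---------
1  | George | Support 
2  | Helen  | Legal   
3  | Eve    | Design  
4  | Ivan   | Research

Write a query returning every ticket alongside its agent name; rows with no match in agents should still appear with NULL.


LEFT JOIN keeps every row from tickets (the left table); where agent_id has no match in agents, the agent columns become NULL. Walk through each ticket:
  - ticket 1 (Timeout error): agent_id=1 -> matches George
  - ticket 2 (Missing icon): agent_id=1 -> matches George
  - ticket 3 (Broken link): agent_id=2 -> matches Helen
  - ticket 4 (Login fails): agent_id=3 -> matches Eve
  - ticket 5 (Memory leak): agent_id=3 -> matches Eve
  - ticket 6 (Crash on save): agent_id=NULL, no match -> kept with NULL
  - ticket 7 (Stale cache): agent_id=4 -> matches Ivan
All 7 rows appear; 1 has NULL agent.

SQL:
SELECT a.title, b.name AS agent
FROM tickets a
LEFT JOIN agents b ON a.agent_id = b.id

Result:
title         | agent 
--------------+-------
Timeout error | George
Missing icon  | George
Broken link   | Helen 
Login fails   | Eve   
Memory leak   | Eve   
Crash on save | NULL  
Stale cache   | Ivan  


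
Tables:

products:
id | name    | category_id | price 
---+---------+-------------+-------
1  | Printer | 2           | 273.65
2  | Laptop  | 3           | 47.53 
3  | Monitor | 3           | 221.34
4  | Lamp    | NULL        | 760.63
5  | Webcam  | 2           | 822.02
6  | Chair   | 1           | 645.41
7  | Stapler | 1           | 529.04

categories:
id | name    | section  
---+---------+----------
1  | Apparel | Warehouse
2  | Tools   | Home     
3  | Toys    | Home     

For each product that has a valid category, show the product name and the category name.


INNER JOIN keeps only products rows whose category_id matches an id in categories. Walk through each product:
  - product 1 (Printer): category_id=2 -> matches Tools
  - product 2 (Laptop): category_id=3 -> matches Toys
  - product 3 (Monitor): category_id=3 -> matches Toys
  - product 4 (Lamp): category_id=NULL, no match -> dropped
  - product 5 (Webcam): category_id=2 -> matches Tools
  - product 6 (Chair): category_id=1 -> matches Apparel
  - product 7 (Stapler): category_id=1 -> matches Apparel
So 1 of 7 rows is dropped.

SQL:
SELECT a.name, b.name AS category
FROM products a
INNER JOIN categories b ON a.category_id = b.id

Result:
name    | category
--------+---------
Printer | Tools   
Laptop  | Toys    
Monitor | Toys    
Webcam  | Tools   
Chair   | Apparel 
Stapler | Apparel 


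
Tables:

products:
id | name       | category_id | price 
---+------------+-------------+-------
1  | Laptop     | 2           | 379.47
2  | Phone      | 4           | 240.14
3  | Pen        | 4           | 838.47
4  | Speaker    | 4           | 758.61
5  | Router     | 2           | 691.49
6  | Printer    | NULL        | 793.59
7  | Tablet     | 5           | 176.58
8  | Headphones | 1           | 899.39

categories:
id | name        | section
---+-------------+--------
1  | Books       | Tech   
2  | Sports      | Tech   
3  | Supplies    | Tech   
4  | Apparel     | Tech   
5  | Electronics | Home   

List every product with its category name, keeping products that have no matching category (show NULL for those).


LEFT JOIN keeps every row from products (the left table); where category_id has no match in categories, the category columns become NULL. Walk through each product:
  - product 1 (Laptop): category_id=2 -> matches Sports
  - product 2 (Phone): category_id=4 -> matches Apparel
  - product 3 (Pen): category_id=4 -> matches Apparel
  - product 4 (Speaker): category_id=4 -> matches Apparel
  - product 5 (Router): category_id=2 -> matches Sports
  - product 6 (Printer): category_id=NULL, no match -> kept with NULL
  - product 7 (Tablet): category_id=5 -> matches Electronics
  - product 8 (Headphones): category_id=1 -> matches Books
All 8 rows appear; 1 has NULL category.

SQL:
SELECT a.name, b.name AS category
FROM products a
LEFT JOIN categories b ON a.category_id = b.id

Result:
name       | category   
-----------+------------
Laptop     | Sports     
Phone      | Apparel    
Pen        | Apparel    
Speaker    | Apparel    
Router     | Sports     
Printer    | NULL       
Tablet     | Electronics
Headphones | Books      


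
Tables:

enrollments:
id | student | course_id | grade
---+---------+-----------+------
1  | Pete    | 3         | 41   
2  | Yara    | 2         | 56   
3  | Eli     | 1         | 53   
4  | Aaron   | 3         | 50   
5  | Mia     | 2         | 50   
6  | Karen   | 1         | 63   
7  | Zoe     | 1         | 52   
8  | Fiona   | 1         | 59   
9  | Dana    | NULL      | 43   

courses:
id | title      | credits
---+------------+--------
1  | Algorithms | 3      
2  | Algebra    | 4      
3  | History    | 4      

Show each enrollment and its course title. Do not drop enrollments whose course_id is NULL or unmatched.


LEFT JOIN keeps every row from enrollments (the left table); where course_id has no match in courses, the course columns become NULL. Walk through each enrollment:
  - enrollment 1 (Pete): course_id=3 -> matches History
  - enrollment 2 (Yara): course_id=2 -> matches Algebra
  - enrollment 3 (Eli): course_id=1 -> matches Algorithms
  - enrollment 4 (Aaron): course_id=3 -> matches History
  - enrollment 5 (Mia): course_id=2 -> matches Algebra
  - enrollment 6 (Karen): course_id=1 -> matches Algorithms
  - enrollment 7 (Zoe): course_id=1 -> matches Algorithms
  - enrollment 8 (Fiona): course_id=1 -> matches Algorithms
  - enrollment 9 (Dana): course_id=NULL, no match -> kept with NULL
All 9 rows appear; 1 has NULL course.

SQL:
SELECT a.student, b.title AS course
FROM enrollments a
LEFT JOIN courses b ON a.course_id = b.id

Result:
student | course    
--------+-----------
Pete    | History   
Yara    | Algebra   
Eli     | Algorithms
Aaron   | History   
Mia     | Algebra   
Karen   | Algorithms
Zoe     | Algorithms
Fiona   | Algorithms
Dana    | NULL      


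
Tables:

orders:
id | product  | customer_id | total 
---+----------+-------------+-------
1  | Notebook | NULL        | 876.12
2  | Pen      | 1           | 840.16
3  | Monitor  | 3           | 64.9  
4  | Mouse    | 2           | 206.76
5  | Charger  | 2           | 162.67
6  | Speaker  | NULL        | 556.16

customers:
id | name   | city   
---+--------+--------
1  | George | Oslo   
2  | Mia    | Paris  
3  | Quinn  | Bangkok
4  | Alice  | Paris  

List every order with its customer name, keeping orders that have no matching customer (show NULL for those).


LEFT JOIN keeps every row from orders (the left table); where customer_id has no match in customers, the customer columns become NULL. Walk through each order:
  - order 1 (Notebook): customer_id=NULL, no match -> kept with NULL
  - order 2 (Pen): customer_id=1 -> matches George
  - order 3 (Monitor): customer_id=3 -> matches Quinn
  - order 4 (Mouse): customer_id=2 -> matches Mia
  - order 5 (Charger): customer_id=2 -> matches Mia
  - order 6 (Speaker): customer_id=NULL, no match -> kept with NULL
All 6 rows appear; 2 have NULL customer.

SQL:
SELECT a.product, b.name AS customer
FROM orders a
LEFT JOIN customers b ON a.customer_id = b.id

Result:
product  | customer
---------+---------
Notebook | NULL    
Pen      | George  
Monitor  | Quinn   
Mouse    | Mia     
Charger  | Mia     
Speaker  | NULL    


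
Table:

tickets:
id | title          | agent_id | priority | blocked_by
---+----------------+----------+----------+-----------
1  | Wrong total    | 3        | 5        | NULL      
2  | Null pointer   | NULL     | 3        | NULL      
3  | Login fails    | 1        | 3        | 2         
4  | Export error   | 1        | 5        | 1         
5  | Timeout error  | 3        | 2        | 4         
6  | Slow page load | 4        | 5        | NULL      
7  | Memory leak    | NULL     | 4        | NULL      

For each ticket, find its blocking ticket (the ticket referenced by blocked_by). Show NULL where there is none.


This is a self-join: tickets is joined to a second copy of itself, matching each row's blocked_by to another row's id. Use LEFT JOIN so rows with blocked_by=NULL are kept.
  - ticket 1 (Wrong total): blocked_by=NULL -> NULL
  - ticket 2 (Null pointer): blocked_by=NULL -> NULL
  - ticket 3 (Login fails): blocked_by=2 -> Null pointer
  - ticket 4 (Export error): blocked_by=1 -> Wrong total
  - ticket 5 (Timeout error): blocked_by=4 -> Export error
  - ticket 6 (Slow page load): blocked_by=NULL -> NULL
  - ticket 7 (Memory leak): blocked_by=NULL -> NULL

SQL:
SELECT a.title AS item, b.title AS blocked_by
FROM tickets a
LEFT JOIN tickets b ON a.blocked_by = b.id

Result:
item           | blocked_by  
---------------+-------------
Wrong total    | NULL        
Null pointer   | NULL        
Login fails    | Null pointer
Export error   | Wrong total 
Timeout error  | Export error
Slow page load | NULL        
Memory leak    | NULL        


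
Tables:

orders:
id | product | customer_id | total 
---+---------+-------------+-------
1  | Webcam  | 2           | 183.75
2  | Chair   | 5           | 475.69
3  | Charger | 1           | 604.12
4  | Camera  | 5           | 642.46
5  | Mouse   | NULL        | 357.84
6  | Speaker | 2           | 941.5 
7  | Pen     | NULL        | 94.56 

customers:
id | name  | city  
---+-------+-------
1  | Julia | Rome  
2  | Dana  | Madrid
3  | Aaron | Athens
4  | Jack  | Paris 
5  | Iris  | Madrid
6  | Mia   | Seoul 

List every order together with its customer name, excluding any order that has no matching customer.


INNER JOIN keeps only orders rows whose customer_id matches an id in customers. Walk through each order:
  - order 1 (Webcam): customer_id=2 -> matches Dana
  - order 2 (Chair): customer_id=5 -> matches Iris
  - order 3 (Charger): customer_id=1 -> matches Julia
  - order 4 (Camera): customer_id=5 -> matches Iris
  - order 5 (Mouse): customer_id=NULL, no match -> dropped
  - order 6 (Speaker): customer_id=2 -> matches Dana
  - order 7 (Pen): customer_id=NULL, no match -> dropped
So 2 of 7 rows are dropped.

SQL:
SELECT a.product, b.name AS customer
FROM orders a
INNER JOIN customers b ON a.customer_id = b.id

Result:
product | customer
--------+---------
Webcam  | Dana    
Chair   | Iris    
Charger | Julia   
Camera  | Iris    
Speaker | Dana    


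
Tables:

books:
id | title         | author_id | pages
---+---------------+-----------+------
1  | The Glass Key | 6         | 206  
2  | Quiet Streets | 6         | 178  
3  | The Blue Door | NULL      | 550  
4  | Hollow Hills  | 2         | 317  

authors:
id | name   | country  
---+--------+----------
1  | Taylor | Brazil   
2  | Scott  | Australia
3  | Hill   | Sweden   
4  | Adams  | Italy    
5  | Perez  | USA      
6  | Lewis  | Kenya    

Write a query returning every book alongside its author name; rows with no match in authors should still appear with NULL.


LEFT JOIN keeps every row from books (the left table); where author_id has no match in authors, the author columns become NULL. Walk through each book:
  - book 1 (The Glass Key): author_id=6 -> matches Lewis
  - book 2 (Quiet Streets): author_id=6 -> matches Lewis
  - book 3 (The Blue Door): author_id=NULL, no match -> kept with NULL
  - book 4 (Hollow Hills): author_id=2 -> matches Scott
All 4 rows appear; 1 has NULL author.

SQL:
SELECT a.title, b.name AS author
FROM books a
LEFT JOIN authors b ON a.author_id = b.id

Result:
title         | author
--------------+-------
The Glass Key | Lewis 
Quiet Streets | Lewis 
The Blue Door | NULL  
Hollow Hills  | Scott 


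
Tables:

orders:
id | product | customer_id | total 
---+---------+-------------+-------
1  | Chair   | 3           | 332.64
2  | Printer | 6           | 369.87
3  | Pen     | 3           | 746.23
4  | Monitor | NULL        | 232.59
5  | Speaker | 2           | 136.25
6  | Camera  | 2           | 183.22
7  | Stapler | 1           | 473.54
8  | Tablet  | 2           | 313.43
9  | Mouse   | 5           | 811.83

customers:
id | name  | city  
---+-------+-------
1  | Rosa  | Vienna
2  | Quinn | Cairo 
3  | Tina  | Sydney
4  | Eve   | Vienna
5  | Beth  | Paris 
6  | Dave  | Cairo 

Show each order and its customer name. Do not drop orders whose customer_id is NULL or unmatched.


LEFT JOIN keeps every row from orders (the left table); where customer_id has no match in customers, the customer columns become NULL. Walk through each order:
  - order 1 (Chair): customer_id=3 -> matches Tina
  - order 2 (Printer): customer_id=6 -> matches Dave
  - order 3 (Pen): customer_id=3 -> matches Tina
  - order 4 (Monitor): customer_id=NULL, no match -> kept with NULL
  - order 5 (Speaker): customer_id=2 -> matches Quinn
  - order 6 (Camera): customer_id=2 -> matches Quinn
  - order 7 (Stapler): customer_id=1 -> matches Rosa
  - order 8 (Tablet): customer_id=2 -> matches Quinn
  - order 9 (Mouse): customer_id=5 -> matches Beth
All 9 rows appear; 1 has NULL customer.

SQL:
SELECT a.product, b.name AS customer
FROM orders a
LEFT JOIN customers b ON a.customer_id = b.id

Result:
product | customer
--------+---------
Chair   | Tina    
Printer | Dave    
Pen     | Tina    
Monitor | NULL    
Speaker | Quinn   
Camera  | Quinn   
Stapler | Rosa    
Tablet  | Quinn   
Mouse   | Beth    


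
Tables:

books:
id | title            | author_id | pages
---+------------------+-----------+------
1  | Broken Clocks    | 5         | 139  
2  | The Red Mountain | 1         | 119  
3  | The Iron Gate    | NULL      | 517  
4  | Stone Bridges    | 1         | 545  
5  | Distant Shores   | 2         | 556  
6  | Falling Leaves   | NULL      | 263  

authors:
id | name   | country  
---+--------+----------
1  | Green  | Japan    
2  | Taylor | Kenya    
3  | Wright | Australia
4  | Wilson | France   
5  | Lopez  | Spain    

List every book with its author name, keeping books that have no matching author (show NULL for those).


LEFT JOIN keeps every row from books (the left table); where author_id has no match in authors, the author columns become NULL. Walk through each book:
  - book 1 (Broken Clocks): author_id=5 -> matches Lopez
  - book 2 (The Red Mountain): author_id=1 -> matches Green
  - book 3 (The Iron Gate): author_id=NULL, no match -> kept with NULL
  - book 4 (Stone Bridges): author_id=1 -> matches Green
  - book 5 (Distant Shores): author_id=2 -> matches Taylor
  - book 6 (Falling Leaves): author_id=NULL, no match -> kept with NULL
All 6 rows appear; 2 have NULL author.

SQL:
SELECT a.title, b.name AS author
FROM books a
LEFT JOIN authors b ON a.author_id = b.id

Result:
title            | author
-----------------+-------
Broken Clocks    | Lopez 
The Red Mountain | Green 
The Iron Gate    | NULL  
Stone Bridges    | Green 
Distant Shores   | Taylor
Falling Leaves   | NULL  


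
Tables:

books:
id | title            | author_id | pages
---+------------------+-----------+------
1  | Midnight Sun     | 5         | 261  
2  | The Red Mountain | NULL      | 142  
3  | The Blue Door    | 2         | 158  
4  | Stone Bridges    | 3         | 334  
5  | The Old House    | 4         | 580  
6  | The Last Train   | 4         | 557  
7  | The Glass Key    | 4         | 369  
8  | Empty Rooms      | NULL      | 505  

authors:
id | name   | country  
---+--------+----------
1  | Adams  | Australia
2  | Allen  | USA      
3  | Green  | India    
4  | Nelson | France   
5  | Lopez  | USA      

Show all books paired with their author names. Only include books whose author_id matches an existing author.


INNER JOIN keeps only books rows whose author_id matches an id in authors. Walk through each book:
  - book 1 (Midnight Sun): author_id=5 -> matches Lopez
  - book 2 (The Red Mountain): author_id=NULL, no match -> dropped
  - book 3 (The Blue Door): author_id=2 -> matches Allen
  - book 4 (Stone Bridges): author_id=3 -> matches Green
  - book 5 (The Old House): author_id=4 -> matches Nelson
  - book 6 (The Last Train): author_id=4 -> matches Nelson
  - book 7 (The Glass Key): author_id=4 -> matches Nelson
  - book 8 (Empty Rooms): author_id=NULL, no match -> dropped
So 2 of 8 rows are dropped.

SQL:
SELECT a.title, b.name AS author
FROM books a
INNER JOIN authors b ON a.author_id = b.id

Result:
title          | author
---------------+-------
Midnight Sun   | Lopez 
The Blue Door  | Allen 
Stone Bridges  | Green 
The Old House  | Nelson
The Last Train | Nelson
The Glass Key  | Nelson


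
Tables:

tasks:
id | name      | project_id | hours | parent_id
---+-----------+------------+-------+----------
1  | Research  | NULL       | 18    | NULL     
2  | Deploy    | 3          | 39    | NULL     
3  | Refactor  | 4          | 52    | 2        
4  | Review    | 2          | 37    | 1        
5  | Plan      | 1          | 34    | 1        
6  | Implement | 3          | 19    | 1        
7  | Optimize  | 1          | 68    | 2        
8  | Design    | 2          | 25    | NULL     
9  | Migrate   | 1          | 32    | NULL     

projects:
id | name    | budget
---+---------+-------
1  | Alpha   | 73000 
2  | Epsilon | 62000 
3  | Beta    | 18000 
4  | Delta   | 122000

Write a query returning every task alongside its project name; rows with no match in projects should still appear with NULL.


LEFT JOIN keeps every row from tasks (the left table); where project_id has no match in projects, the project columns become NULL. Walk through each task:
  - task 1 (Research): project_id=NULL, no match -> kept with NULL
  - task 2 (Deploy): project_id=3 -> matches Beta
  - task 3 (Refactor): project_id=4 -> matches Delta
  - task 4 (Review): project_id=2 -> matches Epsilon
  - task 5 (Plan): project_id=1 -> matches Alpha
  - task 6 (Implement): project_id=3 -> matches Beta
  - task 7 (Optimize): project_id=1 -> matches Alpha
  - task 8 (Design): project_id=2 -> matches Epsilon
  - task 9 (Migrate): project_id=1 -> matches Alpha
All 9 rows appear; 1 has NULL project.

SQL:
SELECT a.name, b.name AS project
FROM tasks a
LEFT JOIN projects b ON a.project_id = b.id

Result:
name      | project
----------+--------
Research  | NULL   
Deploy    | Beta   
Refactor  | Delta  
Review    | Epsilon
Plan      | Alpha  
Implement | Beta   
Optimize  | Alpha  
Design    | Epsilon
Migrate   | Alpha  


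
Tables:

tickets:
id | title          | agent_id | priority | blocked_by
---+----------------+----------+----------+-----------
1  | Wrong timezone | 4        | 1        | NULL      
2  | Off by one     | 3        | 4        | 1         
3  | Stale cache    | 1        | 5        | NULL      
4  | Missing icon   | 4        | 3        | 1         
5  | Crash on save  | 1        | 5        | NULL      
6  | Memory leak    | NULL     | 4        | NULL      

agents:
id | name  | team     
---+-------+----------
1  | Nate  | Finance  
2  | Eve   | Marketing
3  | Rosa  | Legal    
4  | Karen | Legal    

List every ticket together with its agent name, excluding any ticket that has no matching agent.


INNER JOIN keeps only tickets rows whose agent_id matches an id in agents. Walk through each ticket:
  - ticket 1 (Wrong timezone): agent_id=4 -> matches Karen
  - ticket 2 (Off by one): agent_id=3 -> matches Rosa
  - ticket 3 (Stale cache): agent_id=1 -> matches Nate
  - ticket 4 (Missing icon): agent_id=4 -> matches Karen
  - ticket 5 (Crash on save): agent_id=1 -> matches Nate
  - ticket 6 (Memory leak): agent_id=NULL, no match -> dropped
So 1 of 6 rows is dropped.

SQL:
SELECT a.title, b.name AS agent
FROM tickets a
INNER JOIN agents b ON a.agent_id = b.id

Result:
title          | agent
---------------+------
Wrong timezone | Karen
Off by one     | Rosa 
Stale cache    | Nate 
Missing icon   | Karen
Crash on save  | Nate 


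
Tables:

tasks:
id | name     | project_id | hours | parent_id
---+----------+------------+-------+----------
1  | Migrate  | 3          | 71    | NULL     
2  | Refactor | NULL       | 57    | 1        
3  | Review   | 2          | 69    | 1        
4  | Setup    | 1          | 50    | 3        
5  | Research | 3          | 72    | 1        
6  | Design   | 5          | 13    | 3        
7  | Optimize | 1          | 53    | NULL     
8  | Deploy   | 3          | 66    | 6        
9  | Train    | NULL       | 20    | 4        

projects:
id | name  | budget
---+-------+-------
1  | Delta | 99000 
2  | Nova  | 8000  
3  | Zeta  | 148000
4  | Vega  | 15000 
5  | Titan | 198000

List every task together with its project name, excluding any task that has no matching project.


INNER JOIN keeps only tasks rows whose project_id matches an id in projects. Walk through each task:
  - task 1 (Migrate): project_id=3 -> matches Zeta
  - task 2 (Refactor): project_id=NULL, no match -> dropped
  - task 3 (Review): project_id=2 -> matches Nova
  - task 4 (Setup): project_id=1 -> matches Delta
  - task 5 (Research): project_id=3 -> matches Zeta
  - task 6 (Design): project_id=5 -> matches Titan
  - task 7 (Optimize): project_id=1 -> matches Delta
  - task 8 (Deploy): project_id=3 -> matches Zeta
  - task 9 (Train): project_id=NULL, no match -> dropped
So 2 of 9 rows are dropped.

SQL:
SELECT a.name, b.name AS project
FROM tasks a
INNER JOIN projects b ON a.project_id = b.id

Result:
name     | project
---------+--------
Migrate  | Zeta   
Review   | Nova   
Setup    | Delta  
Research | Zeta   
Design   | Titan  
Optimize | Delta  
Deploy   | Zeta   


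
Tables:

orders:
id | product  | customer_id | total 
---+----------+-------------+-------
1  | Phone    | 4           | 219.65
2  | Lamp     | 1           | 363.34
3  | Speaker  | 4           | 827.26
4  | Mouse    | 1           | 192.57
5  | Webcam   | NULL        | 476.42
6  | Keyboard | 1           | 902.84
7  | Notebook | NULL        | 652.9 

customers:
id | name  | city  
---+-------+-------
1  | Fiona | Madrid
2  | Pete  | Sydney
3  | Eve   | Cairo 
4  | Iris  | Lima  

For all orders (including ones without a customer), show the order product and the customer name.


LEFT JOIN keeps every row from orders (the left table); where customer_id has no match in customers, the customer columns become NULL. Walk through each order:
  - order 1 (Phone): customer_id=4 -> matches Iris
  - order 2 (Lamp): customer_id=1 -> matches Fiona
  - order 3 (Speaker): customer_id=4 -> matches Iris
  - order 4 (Mouse): customer_id=1 -> matches Fiona
  - order 5 (Webcam): customer_id=NULL, no match -> kept with NULL
  - order 6 (Keyboard): customer_id=1 -> matches Fiona
  - order 7 (Notebook): customer_id=NULL, no match -> kept with NULL
All 7 rows appear; 2 have NULL customer.

SQL:
SELECT a.product, b.name AS customer
FROM orders a
LEFT JOIN customers b ON a.customer_id = b.id

Result:
product  | customer
---------+---------
Phone    | Iris    
Lamp     | Fiona   
Speaker  | Iris    
Mouse    | Fiona   
Webcam   | NULL    
Keyboard | Fiona   
Notebook | NULL    


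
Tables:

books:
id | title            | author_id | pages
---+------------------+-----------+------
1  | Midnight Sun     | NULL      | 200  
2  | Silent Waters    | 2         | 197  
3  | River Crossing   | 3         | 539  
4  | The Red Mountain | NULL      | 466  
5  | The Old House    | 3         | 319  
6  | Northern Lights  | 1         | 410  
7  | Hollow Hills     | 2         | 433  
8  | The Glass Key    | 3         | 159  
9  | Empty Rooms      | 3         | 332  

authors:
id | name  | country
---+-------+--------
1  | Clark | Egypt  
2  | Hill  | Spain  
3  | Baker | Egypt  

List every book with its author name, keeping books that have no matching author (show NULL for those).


LEFT JOIN keeps every row from books (the left table); where author_id has no match in authors, the author columns become NULL. Walk through each book:
  - book 1 (Midnight Sun): author_id=NULL, no match -> kept with NULL
  - book 2 (Silent Waters): author_id=2 -> matches Hill
  - book 3 (River Crossing): author_id=3 -> matches Baker
  - book 4 (The Red Mountain): author_id=NULL, no match -> kept with NULL
  - book 5 (The Old House): author_id=3 -> matches Baker
  - book 6 (Northern Lights): author_id=1 -> matches Clark
  - book 7 (Hollow Hills): author_id=2 -> matches Hill
  - book 8 (The Glass Key): author_id=3 -> matches Baker
  - book 9 (Empty Rooms): author_id=3 -> matches Baker
All 9 rows appear; 2 have NULL author.

SQL:
SELECT a.title, b.name AS author
FROM books a
LEFT JOIN authors b ON a.author_id = b.id

Result:
title            | author
-----------------+-------
Midnight Sun     | NULL  
Silent Waters    | Hill  
River Crossing   | Baker 
The Red Mountain | NULL  
The Old House    | Baker 
Northern Lights  | Clark 
Hollow Hills     | Hill  
The Glass Key    | Baker 
Empty Rooms      | Baker 


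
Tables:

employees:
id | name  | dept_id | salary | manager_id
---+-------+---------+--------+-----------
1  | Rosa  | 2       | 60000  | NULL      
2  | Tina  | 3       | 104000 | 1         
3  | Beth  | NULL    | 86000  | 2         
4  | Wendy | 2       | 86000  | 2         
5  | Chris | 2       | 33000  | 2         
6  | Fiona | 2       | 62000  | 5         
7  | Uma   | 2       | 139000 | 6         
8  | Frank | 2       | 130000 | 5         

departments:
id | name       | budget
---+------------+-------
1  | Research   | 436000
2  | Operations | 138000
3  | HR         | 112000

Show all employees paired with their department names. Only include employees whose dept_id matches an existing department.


INNER JOIN keeps only employees rows whose dept_id matches an id in departments. Walk through each employee:
  - employee 1 (Rosa): dept_id=2 -> matches Operations
  - employee 2 (Tina): dept_id=3 -> matches HR
  - employee 3 (Beth): dept_id=NULL, no match -> dropped
  - employee 4 (Wendy): dept_id=2 -> matches Operations
  - employee 5 (Chris): dept_id=2 -> matches Operations
  - employee 6 (Fiona): dept_id=2 -> matches Operations
  - employee 7 (Uma): dept_id=2 -> matches Operations
  - employee 8 (Frank): dept_id=2 -> matches Operations
So 1 of 8 rows is dropped.

SQL:
SELECT a.name, b.name AS department
FROM employees a
INNER JOIN departments b ON a.dept_id = b.id

Result:
name  | department
------+-----------
Rosa  | Operations
Tina  | HR        
Wendy | Operations
Chris | Operations
Fiona | Operations
Uma   | Operations
Frank | Operations


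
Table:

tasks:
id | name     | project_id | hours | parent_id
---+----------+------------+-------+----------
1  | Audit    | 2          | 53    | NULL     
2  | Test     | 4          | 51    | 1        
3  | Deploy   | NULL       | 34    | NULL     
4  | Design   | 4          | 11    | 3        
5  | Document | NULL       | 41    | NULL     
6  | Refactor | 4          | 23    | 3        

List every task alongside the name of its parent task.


This is a self-join: tasks is joined to a second copy of itself, matching each row's parent_id to another row's id. Use LEFT JOIN so rows with parent_id=NULL are kept.
  - task 1 (Audit): parent_id=NULL -> NULL
  - task 2 (Test): parent_id=1 -> Audit
  - task 3 (Deploy): parent_id=NULL -> NULL
  - task 4 (Design): parent_id=3 -> Deploy
  - task 5 (Document): parent_id=NULL -> NULL
  - task 6 (Refactor): parent_id=3 -> Deploy

SQL:
SELECT a.name AS item, b.name AS parent
FROM tasks a
LEFT JOIN tasks b ON a.parent_id = b.id

Result:
item     | parent
---------+-------
Audit    | NULL  
Test     | Audit 
Deploy   | NULL  
Design   | Deploy
Document | NULL  
Refactor | Deploy


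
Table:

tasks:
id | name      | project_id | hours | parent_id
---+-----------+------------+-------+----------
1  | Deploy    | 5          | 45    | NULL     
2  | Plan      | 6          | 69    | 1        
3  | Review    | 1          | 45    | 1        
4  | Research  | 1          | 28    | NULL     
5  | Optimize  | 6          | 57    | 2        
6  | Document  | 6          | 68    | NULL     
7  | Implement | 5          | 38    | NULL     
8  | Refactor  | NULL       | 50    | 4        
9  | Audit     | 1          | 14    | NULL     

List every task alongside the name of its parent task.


This is a self-join: tasks is joined to a second copy of itself, matching each row's parent_id to another row's id. Use LEFT JOIN so rows with parent_id=NULL are kept.
  - task 1 (Deploy): parent_id=NULL -> NULL
  - task 2 (Plan): parent_id=1 -> Deploy
  - task 3 (Review): parent_id=1 -> Deploy
  - task 4 (Research): parent_id=NULL -> NULL
  - task 5 (Optimize): parent_id=2 -> Plan
  - task 6 (Document): parent_id=NULL -> NULL
  - task 7 (Implement): parent_id=NULL -> NULL
  - task 8 (Refactor): parent_id=4 -> Research
  - task 9 (Audit): parent_id=NULL -> NULL

SQL:
SELECT a.name AS item, b.name AS parent
FROM tasks a
LEFT JOIN tasks b ON a.parent_id = b.id

Result:
item      | parent  
----------+---------
Deploy    | NULL    
Plan      | Deploy  
Review    | Deploy  
Research  | NULL    
Optimize  | Plan    
Document  | NULL    
Implement | NULL    
Refactor  | Research
Audit     | NULL    


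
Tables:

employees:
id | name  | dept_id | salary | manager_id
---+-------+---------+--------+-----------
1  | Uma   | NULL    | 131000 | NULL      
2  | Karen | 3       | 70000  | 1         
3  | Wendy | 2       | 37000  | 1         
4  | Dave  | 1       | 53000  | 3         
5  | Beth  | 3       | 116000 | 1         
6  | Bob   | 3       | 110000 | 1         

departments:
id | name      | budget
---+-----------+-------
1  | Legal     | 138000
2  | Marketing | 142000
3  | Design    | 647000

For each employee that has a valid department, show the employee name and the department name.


INNER JOIN keeps only employees rows whose dept_id matches an id in departments. Walk through each employee:
  - employee 1 (Uma): dept_id=NULL, no match -> dropped
  - employee 2 (Karen): dept_id=3 -> matches Design
  - employee 3 (Wendy): dept_id=2 -> matches Marketing
  - employee 4 (Dave): dept_id=1 -> matches Legal
  - employee 5 (Beth): dept_id=3 -> matches Design
  - employee 6 (Bob): dept_id=3 -> matches Design
So 1 of 6 rows is dropped.

SQL:
SELECT a.name, b.name AS department
FROM employees a
INNER JOIN departments b ON a.dept_id = b.id

Result:
name  | department
------+-----------
Karen | Design    
Wendy | Marketing 
Dave  | Legal     
Beth  | Design    
Bob   | Design    


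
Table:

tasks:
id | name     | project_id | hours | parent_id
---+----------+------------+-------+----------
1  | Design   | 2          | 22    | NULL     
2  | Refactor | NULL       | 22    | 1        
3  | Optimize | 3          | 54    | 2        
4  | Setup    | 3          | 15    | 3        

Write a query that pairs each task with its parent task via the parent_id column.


This is a self-join: tasks is joined to a second copy of itself, matching each row's parent_id to another row's id. Use LEFT JOIN so rows with parent_id=NULL are kept.
  - task 1 (Design): parent_id=NULL -> NULL
  - task 2 (Refactor): parent_id=1 -> Design
  - task 3 (Optimize): parent_id=2 -> Refactor
  - task 4 (Setup): parent_id=3 -> Optimize

SQL:
SELECT a.name AS item, b.name AS parent
FROM tasks a
LEFT JOIN tasks b ON a.parent_id = b.id

Result:
item     | parent  
---------+---------
Design   | NULL    
Refactor | Design  
Optimize | Refactor
Setup    | Optimize


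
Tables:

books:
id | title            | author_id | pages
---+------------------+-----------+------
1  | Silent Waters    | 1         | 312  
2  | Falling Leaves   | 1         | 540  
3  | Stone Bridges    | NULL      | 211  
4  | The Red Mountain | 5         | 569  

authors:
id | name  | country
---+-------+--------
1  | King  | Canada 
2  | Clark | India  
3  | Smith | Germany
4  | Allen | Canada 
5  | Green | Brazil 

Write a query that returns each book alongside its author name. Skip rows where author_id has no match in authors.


INNER JOIN keeps only books rows whose author_id matches an id in authors. Walk through each book:
  - book 1 (Silent Waters): author_id=1 -> matches King
  - book 2 (Falling Leaves): author_id=1 -> matches King
  - book 3 (Stone Bridges): author_id=NULL, no match -> dropped
  - book 4 (The Red Mountain): author_id=5 -> matches Green
So 1 of 4 rows is dropped.

SQL:
SELECT a.title, b.name AS author
FROM books a
INNER JOIN authors b ON a.author_id = b.id

Result:
title            | author
-----------------+-------
Silent Waters    | King  
Falling Leaves   | King  
The Red Mountain | Green 


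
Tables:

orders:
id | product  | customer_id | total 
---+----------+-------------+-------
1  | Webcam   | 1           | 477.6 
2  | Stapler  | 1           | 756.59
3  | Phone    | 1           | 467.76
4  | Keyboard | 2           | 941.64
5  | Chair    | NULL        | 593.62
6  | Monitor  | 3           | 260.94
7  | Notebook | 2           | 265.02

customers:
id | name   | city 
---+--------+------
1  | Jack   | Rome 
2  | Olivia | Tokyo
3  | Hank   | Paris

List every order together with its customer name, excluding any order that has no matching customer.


INNER JOIN keeps only orders rows whose customer_id matches an id in customers. Walk through each order:
  - order 1 (Webcam): customer_id=1 -> matches Jack
  - order 2 (Stapler): customer_id=1 -> matches Jack
  - order 3 (Phone): customer_id=1 -> matches Jack
  - order 4 (Keyboard): customer_id=2 -> matches Olivia
  - order 5 (Chair): customer_id=NULL, no match -> dropped
  - order 6 (Monitor): customer_id=3 -> matches Hank
  - order 7 (Notebook): customer_id=2 -> matches Olivia
So 1 of 7 rows is dropped.

SQL:
SELECT a.product, b.name AS customer
FROM orders a
INNER JOIN customers b ON a.customer_id = b.id

Result:
product  | customer
---------+---------
Webcam   | Jack    
Stapler  | Jack    
Phone    | Jack    
Keyboard | Olivia  
Monitor  | Hank    
Notebook | Olivia  
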